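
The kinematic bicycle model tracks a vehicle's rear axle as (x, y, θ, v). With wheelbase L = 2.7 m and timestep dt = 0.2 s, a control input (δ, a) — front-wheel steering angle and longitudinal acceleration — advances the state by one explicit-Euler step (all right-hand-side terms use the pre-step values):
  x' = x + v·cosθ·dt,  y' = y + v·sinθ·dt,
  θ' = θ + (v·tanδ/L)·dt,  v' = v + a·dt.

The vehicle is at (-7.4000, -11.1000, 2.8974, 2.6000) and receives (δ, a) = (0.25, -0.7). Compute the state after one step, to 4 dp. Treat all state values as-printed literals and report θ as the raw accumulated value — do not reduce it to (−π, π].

x' = -7.4000 + 2.6000·cos(2.8974)·0.2 = -7.9046
y' = -11.1000 + 2.6000·sin(2.8974)·0.2 = -10.9743
θ' = 2.8974 + (2.6000/2.7)·tan(0.25)·0.2 = 2.9466
v' = 2.6000 − 0.7000·0.2 = 2.4600

(-7.9046, -10.9743, 2.9466, 2.4600)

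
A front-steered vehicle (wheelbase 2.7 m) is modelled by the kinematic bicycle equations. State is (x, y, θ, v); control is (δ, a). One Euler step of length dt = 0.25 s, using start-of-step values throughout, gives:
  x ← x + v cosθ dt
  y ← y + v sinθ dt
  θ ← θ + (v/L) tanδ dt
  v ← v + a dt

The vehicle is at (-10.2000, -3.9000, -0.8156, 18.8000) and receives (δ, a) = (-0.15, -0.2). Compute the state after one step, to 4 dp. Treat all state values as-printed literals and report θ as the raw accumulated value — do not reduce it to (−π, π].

x' = -10.2000 + 18.8000·cos(-0.8156)·0.25 = -6.9785
y' = -3.9000 + 18.8000·sin(-0.8156)·0.25 = -7.3222
θ' = -0.8156 + (18.8000/2.7)·tan(-0.15)·0.25 = -1.0787
v' = 18.8000 − 0.2000·0.25 = 18.7500

(-6.9785, -7.3222, -1.0787, 18.7500)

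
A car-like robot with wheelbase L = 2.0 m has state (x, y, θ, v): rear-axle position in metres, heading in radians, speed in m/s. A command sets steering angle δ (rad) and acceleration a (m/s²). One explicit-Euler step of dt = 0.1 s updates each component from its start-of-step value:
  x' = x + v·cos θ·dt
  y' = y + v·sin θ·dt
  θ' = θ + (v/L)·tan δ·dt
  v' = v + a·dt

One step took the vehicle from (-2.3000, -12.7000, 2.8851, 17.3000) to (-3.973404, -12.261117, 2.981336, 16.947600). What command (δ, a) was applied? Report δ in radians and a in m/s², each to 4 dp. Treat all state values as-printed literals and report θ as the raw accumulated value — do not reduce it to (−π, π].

δ = 0.1108, a = -3.5240

a = (v'−v)/dt = (-0.352400)/0.1 = -3.5240
Δθ = θ'−θ = 0.096236;  (v·dt/L) = 17.3000·0.1/2.0 = 0.865000
tan δ = Δθ·L/(v·dt) = 0.111255  →  δ = 0.1108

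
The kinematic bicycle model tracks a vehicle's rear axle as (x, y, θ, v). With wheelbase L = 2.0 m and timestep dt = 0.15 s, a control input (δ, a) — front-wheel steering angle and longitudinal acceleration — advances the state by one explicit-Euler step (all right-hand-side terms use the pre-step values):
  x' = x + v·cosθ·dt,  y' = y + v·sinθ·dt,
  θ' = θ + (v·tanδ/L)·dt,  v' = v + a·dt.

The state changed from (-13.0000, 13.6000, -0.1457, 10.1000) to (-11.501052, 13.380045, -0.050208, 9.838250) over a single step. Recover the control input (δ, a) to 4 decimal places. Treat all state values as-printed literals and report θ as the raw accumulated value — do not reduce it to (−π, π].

δ = 0.1254, a = -1.7450

a = (v'−v)/dt = (-0.261750)/0.15 = -1.7450
Δθ = θ'−θ = 0.095492;  (v·dt/L) = 10.1000·0.15/2.0 = 0.757500
tan δ = Δθ·L/(v·dt) = 0.126062  →  δ = 0.1254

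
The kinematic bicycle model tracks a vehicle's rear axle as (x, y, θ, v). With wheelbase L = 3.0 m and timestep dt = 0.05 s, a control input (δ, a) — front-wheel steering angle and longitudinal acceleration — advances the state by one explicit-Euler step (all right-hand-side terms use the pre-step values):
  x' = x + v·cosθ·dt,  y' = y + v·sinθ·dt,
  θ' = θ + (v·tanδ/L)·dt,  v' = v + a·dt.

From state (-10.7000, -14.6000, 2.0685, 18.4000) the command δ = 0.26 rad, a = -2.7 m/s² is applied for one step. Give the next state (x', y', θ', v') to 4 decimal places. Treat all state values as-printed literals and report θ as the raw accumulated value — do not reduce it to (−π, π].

x' = -10.7000 + 18.4000·cos(2.0685)·0.05 = -11.1392
y' = -14.6000 + 18.4000·sin(2.0685)·0.05 = -13.7916
θ' = 2.0685 + (18.4000/3.0)·tan(0.26)·0.05 = 2.1501
v' = 18.4000 − 2.7000·0.05 = 18.2650

(-11.1392, -13.7916, 2.1501, 18.2650)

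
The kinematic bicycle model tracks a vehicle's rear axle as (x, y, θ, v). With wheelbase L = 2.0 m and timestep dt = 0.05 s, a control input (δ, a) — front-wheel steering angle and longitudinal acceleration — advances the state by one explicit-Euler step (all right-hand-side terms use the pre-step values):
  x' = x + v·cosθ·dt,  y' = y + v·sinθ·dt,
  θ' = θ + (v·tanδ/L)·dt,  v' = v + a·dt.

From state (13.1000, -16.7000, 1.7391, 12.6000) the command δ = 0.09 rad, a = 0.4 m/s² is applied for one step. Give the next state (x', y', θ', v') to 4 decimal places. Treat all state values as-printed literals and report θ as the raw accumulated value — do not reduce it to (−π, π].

x' = 13.1000 + 12.6000·cos(1.7391)·0.05 = 12.9945
y' = -16.7000 + 12.6000·sin(1.7391)·0.05 = -16.0789
θ' = 1.7391 + (12.6000/2.0)·tan(0.09)·0.05 = 1.7675
v' = 12.6000 + 0.4000·0.05 = 12.6200

(12.9945, -16.0789, 1.7675, 12.6200)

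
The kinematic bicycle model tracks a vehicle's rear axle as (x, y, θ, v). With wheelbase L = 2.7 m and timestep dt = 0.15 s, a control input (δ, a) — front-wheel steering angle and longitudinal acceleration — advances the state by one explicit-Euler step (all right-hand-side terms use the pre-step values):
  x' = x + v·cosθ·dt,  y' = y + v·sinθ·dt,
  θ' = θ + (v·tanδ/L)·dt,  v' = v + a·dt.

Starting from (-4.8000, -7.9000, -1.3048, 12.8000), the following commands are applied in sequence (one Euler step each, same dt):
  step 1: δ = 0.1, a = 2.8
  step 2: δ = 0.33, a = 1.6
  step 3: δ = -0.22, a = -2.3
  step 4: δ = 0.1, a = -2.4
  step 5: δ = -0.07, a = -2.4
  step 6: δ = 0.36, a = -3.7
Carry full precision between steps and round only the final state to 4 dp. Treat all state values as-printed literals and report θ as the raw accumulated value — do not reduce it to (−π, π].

(-0.0032, -18.4594, -0.8665, 11.8400)

after step 1 (δ=0.1, a=2.8): (-4.295288, -9.752476, -1.233451, 13.220000)
after step 2 (δ=0.33, a=1.6): (-3.638948, -11.623707, -0.981885, 13.460000)
after step 3 (δ=-0.22, a=-2.3): (-2.517483, -13.302599, -1.149103, 13.115000)
after step 4 (δ=0.1, a=-2.4): (-1.712276, -15.097512, -1.075998, 12.755000)
after step 5 (δ=-0.07, a=-2.4): (-0.803761, -16.781295, -1.125682, 12.395000)
after step 6 (δ=0.36, a=-3.7): (-0.003241, -18.459383, -0.866487, 11.840000)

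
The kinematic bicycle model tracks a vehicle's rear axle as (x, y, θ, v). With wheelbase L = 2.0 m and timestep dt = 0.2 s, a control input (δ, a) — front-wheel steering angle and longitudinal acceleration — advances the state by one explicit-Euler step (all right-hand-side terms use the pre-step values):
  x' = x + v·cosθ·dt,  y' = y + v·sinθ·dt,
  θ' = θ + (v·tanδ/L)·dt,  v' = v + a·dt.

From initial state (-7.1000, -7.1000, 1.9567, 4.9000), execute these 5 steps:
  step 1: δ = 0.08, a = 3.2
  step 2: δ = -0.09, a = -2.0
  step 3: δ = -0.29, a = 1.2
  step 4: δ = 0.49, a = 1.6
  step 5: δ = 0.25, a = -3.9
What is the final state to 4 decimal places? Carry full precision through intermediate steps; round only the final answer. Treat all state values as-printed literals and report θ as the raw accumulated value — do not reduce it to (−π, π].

after step 1 (δ=0.08, a=3.2): (-7.468869, -6.192071, 1.995984, 5.540000)
after step 2 (δ=-0.09, a=-2.0): (-7.925909, -5.182725, 1.945989, 5.140000)
after step 3 (δ=-0.29, a=1.2): (-8.302622, -4.226236, 1.792605, 5.380000)
after step 4 (δ=0.49, a=1.6): (-8.539335, -3.176597, 2.079567, 5.700000)
after step 5 (δ=0.25, a=-3.9): (-9.094634, -2.180985, 2.225112, 4.920000)

(-9.0946, -2.1810, 2.2251, 4.9200)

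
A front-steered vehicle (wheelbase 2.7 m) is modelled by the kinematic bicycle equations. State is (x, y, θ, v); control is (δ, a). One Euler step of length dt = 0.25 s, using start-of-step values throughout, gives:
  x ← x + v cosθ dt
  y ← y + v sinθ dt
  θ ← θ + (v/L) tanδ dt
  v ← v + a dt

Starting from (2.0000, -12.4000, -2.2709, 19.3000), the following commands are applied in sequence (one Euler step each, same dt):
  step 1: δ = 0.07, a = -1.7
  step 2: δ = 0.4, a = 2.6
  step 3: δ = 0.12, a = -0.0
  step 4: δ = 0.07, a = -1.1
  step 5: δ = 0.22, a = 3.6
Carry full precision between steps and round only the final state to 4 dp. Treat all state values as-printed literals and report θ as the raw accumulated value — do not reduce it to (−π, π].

after step 1 (δ=0.07, a=-1.7): (-1.108733, -16.090041, -2.145603, 18.875000)
after step 2 (δ=0.4, a=2.6): (-3.674186, -20.050477, -1.406693, 19.525000)
after step 3 (δ=0.12, a=-0.0): (-2.876749, -24.866149, -1.188701, 19.525000)
after step 4 (δ=0.07, a=-1.1): (-1.056701, -29.395390, -1.061943, 19.250000)
after step 5 (δ=0.22, a=3.6): (1.287833, -33.598165, -0.663362, 20.150000)

(1.2878, -33.5982, -0.6634, 20.1500)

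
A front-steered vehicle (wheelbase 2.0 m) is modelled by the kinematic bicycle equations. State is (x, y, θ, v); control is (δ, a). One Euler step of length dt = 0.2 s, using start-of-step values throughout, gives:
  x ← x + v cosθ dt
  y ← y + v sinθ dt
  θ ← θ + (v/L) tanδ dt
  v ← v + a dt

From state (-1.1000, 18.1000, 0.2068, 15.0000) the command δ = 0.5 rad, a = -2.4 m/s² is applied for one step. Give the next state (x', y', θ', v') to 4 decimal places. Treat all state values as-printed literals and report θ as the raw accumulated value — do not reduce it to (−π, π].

x' = -1.1000 + 15.0000·cos(0.2068)·0.2 = 1.8361
y' = 18.1000 + 15.0000·sin(0.2068)·0.2 = 18.7160
θ' = 0.2068 + (15.0000/2.0)·tan(0.5)·0.2 = 1.0263
v' = 15.0000 − 2.4000·0.2 = 14.5200

(1.8361, 18.7160, 1.0263, 14.5200)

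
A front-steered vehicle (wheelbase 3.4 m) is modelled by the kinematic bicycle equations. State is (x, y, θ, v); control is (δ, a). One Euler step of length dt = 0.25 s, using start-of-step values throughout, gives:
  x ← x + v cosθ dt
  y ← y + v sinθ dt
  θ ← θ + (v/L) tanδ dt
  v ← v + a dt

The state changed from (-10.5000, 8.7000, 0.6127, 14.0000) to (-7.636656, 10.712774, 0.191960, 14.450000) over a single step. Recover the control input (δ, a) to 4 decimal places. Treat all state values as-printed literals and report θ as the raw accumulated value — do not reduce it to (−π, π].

a = (v'−v)/dt = (0.450000)/0.25 = 1.8000
Δθ = θ'−θ = -0.420740;  (v·dt/L) = 14.0000·0.25/3.4 = 1.029412
tan δ = Δθ·L/(v·dt) = -0.408719  →  δ = -0.3880

δ = -0.3880, a = 1.8000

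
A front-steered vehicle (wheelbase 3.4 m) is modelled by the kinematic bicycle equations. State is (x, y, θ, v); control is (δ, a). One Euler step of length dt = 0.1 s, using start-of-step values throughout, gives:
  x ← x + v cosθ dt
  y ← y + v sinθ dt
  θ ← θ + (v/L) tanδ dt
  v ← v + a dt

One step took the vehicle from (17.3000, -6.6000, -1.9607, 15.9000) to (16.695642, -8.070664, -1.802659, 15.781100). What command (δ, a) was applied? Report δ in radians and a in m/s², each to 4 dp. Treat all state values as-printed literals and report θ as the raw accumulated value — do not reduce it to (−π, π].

a = (v'−v)/dt = (-0.118900)/0.1 = -1.1890
Δθ = θ'−θ = 0.158041;  (v·dt/L) = 15.9000·0.1/3.4 = 0.467647
tan δ = Δθ·L/(v·dt) = 0.337949  →  δ = 0.3259

δ = 0.3259, a = -1.1890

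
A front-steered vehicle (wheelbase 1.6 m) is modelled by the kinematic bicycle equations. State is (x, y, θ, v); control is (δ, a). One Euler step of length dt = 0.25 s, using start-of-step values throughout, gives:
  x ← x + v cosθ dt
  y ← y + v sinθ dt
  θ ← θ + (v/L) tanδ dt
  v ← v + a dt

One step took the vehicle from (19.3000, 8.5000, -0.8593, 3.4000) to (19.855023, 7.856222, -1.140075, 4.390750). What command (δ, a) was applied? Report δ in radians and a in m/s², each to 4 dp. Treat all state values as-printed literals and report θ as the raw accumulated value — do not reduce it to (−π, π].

a = (v'−v)/dt = (0.990750)/0.25 = 3.9630
Δθ = θ'−θ = -0.280775;  (v·dt/L) = 3.4000·0.25/1.6 = 0.531250
tan δ = Δθ·L/(v·dt) = -0.528518  →  δ = -0.4862

δ = -0.4862, a = 3.9630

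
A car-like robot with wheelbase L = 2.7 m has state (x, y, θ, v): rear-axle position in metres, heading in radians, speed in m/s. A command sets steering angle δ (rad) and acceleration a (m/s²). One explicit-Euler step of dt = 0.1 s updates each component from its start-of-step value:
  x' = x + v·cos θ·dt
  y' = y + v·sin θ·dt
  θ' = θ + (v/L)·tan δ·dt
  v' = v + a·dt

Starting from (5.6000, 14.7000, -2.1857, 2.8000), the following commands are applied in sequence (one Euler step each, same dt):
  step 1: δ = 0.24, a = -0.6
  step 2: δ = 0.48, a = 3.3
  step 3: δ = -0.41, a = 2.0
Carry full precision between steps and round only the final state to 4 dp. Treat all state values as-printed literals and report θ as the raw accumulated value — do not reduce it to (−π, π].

after step 1 (δ=0.24, a=-0.6): (5.438474, 14.471288, -2.160322, 2.740000)
after step 2 (δ=0.48, a=3.3): (5.286139, 14.243538, -2.107490, 3.070000)
after step 3 (δ=-0.41, a=2.0): (5.129171, 13.979701, -2.156909, 3.270000)

(5.1292, 13.9797, -2.1569, 3.2700)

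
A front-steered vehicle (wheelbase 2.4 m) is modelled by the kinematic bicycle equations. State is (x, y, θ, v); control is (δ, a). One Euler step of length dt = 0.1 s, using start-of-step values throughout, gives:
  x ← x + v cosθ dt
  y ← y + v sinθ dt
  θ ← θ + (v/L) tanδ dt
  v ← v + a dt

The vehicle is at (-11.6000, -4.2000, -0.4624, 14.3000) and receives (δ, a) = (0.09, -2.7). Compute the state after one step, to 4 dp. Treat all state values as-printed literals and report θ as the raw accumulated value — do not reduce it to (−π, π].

x' = -11.6000 + 14.3000·cos(-0.4624)·0.1 = -10.3202
y' = -4.2000 + 14.3000·sin(-0.4624)·0.1 = -4.8379
θ' = -0.4624 + (14.3000/2.4)·tan(0.09)·0.1 = -0.4086
v' = 14.3000 − 2.7000·0.1 = 14.0300

(-10.3202, -4.8379, -0.4086, 14.0300)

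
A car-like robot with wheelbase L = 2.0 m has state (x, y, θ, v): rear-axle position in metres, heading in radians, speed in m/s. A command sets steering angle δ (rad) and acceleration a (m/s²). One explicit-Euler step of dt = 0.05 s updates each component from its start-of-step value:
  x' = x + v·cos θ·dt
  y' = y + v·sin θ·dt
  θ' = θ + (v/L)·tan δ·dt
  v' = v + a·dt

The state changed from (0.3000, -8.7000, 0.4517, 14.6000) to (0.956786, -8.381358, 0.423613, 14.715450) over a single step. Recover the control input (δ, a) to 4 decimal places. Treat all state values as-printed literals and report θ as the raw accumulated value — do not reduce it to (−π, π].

δ = -0.0768, a = 2.3090

a = (v'−v)/dt = (0.115450)/0.05 = 2.3090
Δθ = θ'−θ = -0.028087;  (v·dt/L) = 14.6000·0.05/2.0 = 0.365000
tan δ = Δθ·L/(v·dt) = -0.076951  →  δ = -0.0768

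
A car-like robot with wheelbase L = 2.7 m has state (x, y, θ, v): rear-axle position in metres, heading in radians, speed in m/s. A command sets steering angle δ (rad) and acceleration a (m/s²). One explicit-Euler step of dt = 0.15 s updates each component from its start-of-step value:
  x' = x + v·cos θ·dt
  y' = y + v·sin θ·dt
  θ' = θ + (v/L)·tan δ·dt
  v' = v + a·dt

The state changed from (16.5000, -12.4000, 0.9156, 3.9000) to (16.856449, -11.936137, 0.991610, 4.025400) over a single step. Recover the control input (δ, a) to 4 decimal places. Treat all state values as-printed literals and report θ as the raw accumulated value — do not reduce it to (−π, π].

δ = 0.3374, a = 0.8360

a = (v'−v)/dt = (0.125400)/0.15 = 0.8360
Δθ = θ'−θ = 0.076010;  (v·dt/L) = 3.9000·0.15/2.7 = 0.216667
tan δ = Δθ·L/(v·dt) = 0.350815  →  δ = 0.3374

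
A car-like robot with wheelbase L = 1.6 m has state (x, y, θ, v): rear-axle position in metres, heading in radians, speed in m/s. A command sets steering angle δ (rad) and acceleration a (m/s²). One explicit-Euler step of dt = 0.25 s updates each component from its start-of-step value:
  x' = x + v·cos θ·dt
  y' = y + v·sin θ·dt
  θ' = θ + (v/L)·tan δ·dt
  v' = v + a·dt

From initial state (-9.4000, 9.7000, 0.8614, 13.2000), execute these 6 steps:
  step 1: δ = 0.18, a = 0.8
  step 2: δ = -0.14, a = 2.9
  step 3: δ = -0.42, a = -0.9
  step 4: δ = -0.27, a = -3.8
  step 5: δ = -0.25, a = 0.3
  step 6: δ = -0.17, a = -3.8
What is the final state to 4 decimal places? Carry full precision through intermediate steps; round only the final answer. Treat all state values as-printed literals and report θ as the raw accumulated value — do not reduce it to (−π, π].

after step 1 (δ=0.18, a=0.8): (-7.250460, 12.203892, 1.236712, 13.400000)
after step 2 (δ=-0.14, a=2.9): (-6.151981, 15.368674, 0.941657, 14.125000)
after step 3 (δ=-0.42, a=-0.9): (-4.074020, 18.223811, -0.043943, 13.900000)
after step 4 (δ=-0.27, a=-3.8): (-0.602374, 18.071159, -0.645027, 12.950000)
after step 5 (δ=-0.25, a=0.3): (1.984659, 16.124710, -1.161695, 13.025000)
after step 6 (δ=-0.17, a=-3.8): (3.279946, 13.137170, -1.511044, 12.075000)

(3.2799, 13.1372, -1.5110, 12.0750)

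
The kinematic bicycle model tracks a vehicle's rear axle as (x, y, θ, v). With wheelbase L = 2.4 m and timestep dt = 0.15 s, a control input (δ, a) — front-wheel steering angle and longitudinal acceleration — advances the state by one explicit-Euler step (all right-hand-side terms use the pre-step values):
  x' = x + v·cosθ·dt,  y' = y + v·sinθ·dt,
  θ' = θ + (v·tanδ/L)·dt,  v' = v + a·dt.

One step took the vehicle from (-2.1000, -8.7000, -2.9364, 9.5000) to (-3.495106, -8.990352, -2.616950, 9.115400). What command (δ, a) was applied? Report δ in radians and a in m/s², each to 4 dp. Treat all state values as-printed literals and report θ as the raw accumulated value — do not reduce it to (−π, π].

a = (v'−v)/dt = (-0.384600)/0.15 = -2.5640
Δθ = θ'−θ = 0.319450;  (v·dt/L) = 9.5000·0.15/2.4 = 0.593750
tan δ = Δθ·L/(v·dt) = 0.538021  →  δ = 0.4936

δ = 0.4936, a = -2.5640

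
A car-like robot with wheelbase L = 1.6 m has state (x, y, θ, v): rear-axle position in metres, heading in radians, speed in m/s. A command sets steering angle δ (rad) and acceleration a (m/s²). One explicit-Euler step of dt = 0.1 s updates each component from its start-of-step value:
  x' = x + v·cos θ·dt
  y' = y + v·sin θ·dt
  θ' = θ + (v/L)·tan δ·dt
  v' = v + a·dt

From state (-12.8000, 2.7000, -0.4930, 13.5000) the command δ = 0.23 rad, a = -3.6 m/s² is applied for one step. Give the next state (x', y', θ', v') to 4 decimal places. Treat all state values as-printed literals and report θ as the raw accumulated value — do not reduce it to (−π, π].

x' = -12.8000 + 13.5000·cos(-0.4930)·0.1 = -11.6108
y' = 2.7000 + 13.5000·sin(-0.4930)·0.1 = 2.0611
θ' = -0.4930 + (13.5000/1.6)·tan(0.23)·0.1 = -0.2954
v' = 13.5000 − 3.6000·0.1 = 13.1400

(-11.6108, 2.0611, -0.2954, 13.1400)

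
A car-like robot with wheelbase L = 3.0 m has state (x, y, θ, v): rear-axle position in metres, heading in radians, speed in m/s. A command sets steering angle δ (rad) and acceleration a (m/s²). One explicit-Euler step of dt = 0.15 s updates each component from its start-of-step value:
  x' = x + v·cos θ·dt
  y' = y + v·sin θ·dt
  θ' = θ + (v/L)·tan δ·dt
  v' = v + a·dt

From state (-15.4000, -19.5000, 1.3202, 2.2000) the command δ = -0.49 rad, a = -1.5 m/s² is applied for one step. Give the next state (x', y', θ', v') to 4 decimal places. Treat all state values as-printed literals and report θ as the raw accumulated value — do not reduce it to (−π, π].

x' = -15.4000 + 2.2000·cos(1.3202)·0.15 = -15.3182
y' = -19.5000 + 2.2000·sin(1.3202)·0.15 = -19.1803
θ' = 1.3202 + (2.2000/3.0)·tan(-0.49)·0.15 = 1.2615
v' = 2.2000 − 1.5000·0.15 = 1.9750

(-15.3182, -19.1803, 1.2615, 1.9750)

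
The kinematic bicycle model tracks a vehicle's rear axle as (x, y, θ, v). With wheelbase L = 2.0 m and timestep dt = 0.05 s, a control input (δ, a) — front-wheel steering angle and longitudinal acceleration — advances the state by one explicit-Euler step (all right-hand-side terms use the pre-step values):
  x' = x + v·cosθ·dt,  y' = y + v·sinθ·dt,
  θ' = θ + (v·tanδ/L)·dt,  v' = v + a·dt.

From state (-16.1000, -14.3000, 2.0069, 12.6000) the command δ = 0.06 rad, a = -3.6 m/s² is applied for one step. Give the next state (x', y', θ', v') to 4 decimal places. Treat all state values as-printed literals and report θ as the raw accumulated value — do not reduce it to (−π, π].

(-16.3661, -13.7290, 2.0258, 12.4200)

x' = -16.1000 + 12.6000·cos(2.0069)·0.05 = -16.3661
y' = -14.3000 + 12.6000·sin(2.0069)·0.05 = -13.7290
θ' = 2.0069 + (12.6000/2.0)·tan(0.06)·0.05 = 2.0258
v' = 12.6000 − 3.6000·0.05 = 12.4200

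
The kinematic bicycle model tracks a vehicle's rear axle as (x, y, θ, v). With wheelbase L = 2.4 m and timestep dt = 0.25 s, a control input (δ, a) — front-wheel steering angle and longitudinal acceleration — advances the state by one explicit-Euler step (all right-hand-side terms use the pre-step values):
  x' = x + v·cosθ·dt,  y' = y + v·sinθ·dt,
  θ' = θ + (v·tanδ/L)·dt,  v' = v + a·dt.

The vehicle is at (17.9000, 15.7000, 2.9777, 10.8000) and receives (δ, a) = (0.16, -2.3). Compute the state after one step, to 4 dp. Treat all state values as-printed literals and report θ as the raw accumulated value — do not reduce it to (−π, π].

x' = 17.9000 + 10.8000·cos(2.9777)·0.25 = 15.2362
y' = 15.7000 + 10.8000·sin(2.9777)·0.25 = 16.1405
θ' = 2.9777 + (10.8000/2.4)·tan(0.16)·0.25 = 3.1593
v' = 10.8000 − 2.3000·0.25 = 10.2250

(15.2362, 16.1405, 3.1593, 10.2250)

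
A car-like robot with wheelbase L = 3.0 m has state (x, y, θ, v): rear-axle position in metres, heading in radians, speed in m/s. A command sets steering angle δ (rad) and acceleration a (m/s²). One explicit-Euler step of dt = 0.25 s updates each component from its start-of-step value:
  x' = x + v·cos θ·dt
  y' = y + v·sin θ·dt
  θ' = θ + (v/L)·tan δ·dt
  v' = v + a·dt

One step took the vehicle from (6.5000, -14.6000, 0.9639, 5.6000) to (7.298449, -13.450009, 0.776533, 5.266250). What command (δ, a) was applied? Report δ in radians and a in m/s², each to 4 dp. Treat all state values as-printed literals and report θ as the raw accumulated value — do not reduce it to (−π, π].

δ = -0.3818, a = -1.3350

a = (v'−v)/dt = (-0.333750)/0.25 = -1.3350
Δθ = θ'−θ = -0.187367;  (v·dt/L) = 5.6000·0.25/3.0 = 0.466667
tan δ = Δθ·L/(v·dt) = -0.401501  →  δ = -0.3818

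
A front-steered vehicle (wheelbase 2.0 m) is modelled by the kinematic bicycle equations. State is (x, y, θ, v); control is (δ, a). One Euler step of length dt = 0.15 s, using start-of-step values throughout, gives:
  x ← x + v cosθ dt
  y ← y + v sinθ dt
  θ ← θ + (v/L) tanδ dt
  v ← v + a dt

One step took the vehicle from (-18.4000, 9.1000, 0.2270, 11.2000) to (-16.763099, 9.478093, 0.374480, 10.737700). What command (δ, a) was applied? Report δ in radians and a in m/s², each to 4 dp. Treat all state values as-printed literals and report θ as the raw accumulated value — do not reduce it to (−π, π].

δ = 0.1738, a = -3.0820

a = (v'−v)/dt = (-0.462300)/0.15 = -3.0820
Δθ = θ'−θ = 0.147480;  (v·dt/L) = 11.2000·0.15/2.0 = 0.840000
tan δ = Δθ·L/(v·dt) = 0.175571  →  δ = 0.1738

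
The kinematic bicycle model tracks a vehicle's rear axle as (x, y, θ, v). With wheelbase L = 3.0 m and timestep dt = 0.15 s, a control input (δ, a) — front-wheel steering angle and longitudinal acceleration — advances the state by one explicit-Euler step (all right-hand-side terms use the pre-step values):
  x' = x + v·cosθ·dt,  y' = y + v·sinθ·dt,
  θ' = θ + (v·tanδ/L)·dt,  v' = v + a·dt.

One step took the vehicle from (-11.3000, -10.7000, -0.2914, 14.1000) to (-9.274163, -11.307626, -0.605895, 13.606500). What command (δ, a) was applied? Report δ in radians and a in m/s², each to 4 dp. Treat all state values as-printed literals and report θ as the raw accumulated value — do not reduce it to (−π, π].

a = (v'−v)/dt = (-0.493500)/0.15 = -3.2900
Δθ = θ'−θ = -0.314495;  (v·dt/L) = 14.1000·0.15/3.0 = 0.705000
tan δ = Δθ·L/(v·dt) = -0.446092  →  δ = -0.4196

δ = -0.4196, a = -3.2900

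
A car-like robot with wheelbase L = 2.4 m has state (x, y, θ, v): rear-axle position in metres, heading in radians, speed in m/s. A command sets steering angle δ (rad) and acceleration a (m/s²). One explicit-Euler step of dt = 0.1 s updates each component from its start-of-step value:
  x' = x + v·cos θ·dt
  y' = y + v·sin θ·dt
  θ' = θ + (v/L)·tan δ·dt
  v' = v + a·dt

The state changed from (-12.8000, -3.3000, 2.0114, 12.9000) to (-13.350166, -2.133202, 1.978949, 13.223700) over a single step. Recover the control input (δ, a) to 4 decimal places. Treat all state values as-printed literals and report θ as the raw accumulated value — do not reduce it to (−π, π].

δ = -0.0603, a = 3.2370

a = (v'−v)/dt = (0.323700)/0.1 = 3.2370
Δθ = θ'−θ = -0.032451;  (v·dt/L) = 12.9000·0.1/2.4 = 0.537500
tan δ = Δθ·L/(v·dt) = -0.060374  →  δ = -0.0603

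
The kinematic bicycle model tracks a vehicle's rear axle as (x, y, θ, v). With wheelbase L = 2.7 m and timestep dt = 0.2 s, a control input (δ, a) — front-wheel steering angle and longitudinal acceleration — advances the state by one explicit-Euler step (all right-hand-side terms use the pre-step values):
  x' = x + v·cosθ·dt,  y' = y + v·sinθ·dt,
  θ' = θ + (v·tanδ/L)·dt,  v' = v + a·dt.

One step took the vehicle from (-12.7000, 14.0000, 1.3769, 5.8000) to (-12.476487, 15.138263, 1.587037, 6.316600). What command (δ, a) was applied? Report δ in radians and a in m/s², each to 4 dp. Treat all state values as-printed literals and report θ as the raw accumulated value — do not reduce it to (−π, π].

a = (v'−v)/dt = (0.516600)/0.2 = 2.5830
Δθ = θ'−θ = 0.210137;  (v·dt/L) = 5.8000·0.2/2.7 = 0.429630
tan δ = Δθ·L/(v·dt) = 0.489112  →  δ = 0.4549

δ = 0.4549, a = 2.5830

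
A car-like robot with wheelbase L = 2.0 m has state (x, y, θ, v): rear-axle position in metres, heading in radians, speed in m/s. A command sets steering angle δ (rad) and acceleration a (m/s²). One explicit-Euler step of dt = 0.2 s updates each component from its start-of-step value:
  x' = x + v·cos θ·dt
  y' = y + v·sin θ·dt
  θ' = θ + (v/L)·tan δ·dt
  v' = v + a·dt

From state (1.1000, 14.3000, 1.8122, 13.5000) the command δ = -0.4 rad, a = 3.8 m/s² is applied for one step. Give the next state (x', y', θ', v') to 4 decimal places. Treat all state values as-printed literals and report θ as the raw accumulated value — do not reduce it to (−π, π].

(0.4545, 16.9217, 1.2414, 14.2600)

x' = 1.1000 + 13.5000·cos(1.8122)·0.2 = 0.4545
y' = 14.3000 + 13.5000·sin(1.8122)·0.2 = 16.9217
θ' = 1.8122 + (13.5000/2.0)·tan(-0.4)·0.2 = 1.2414
v' = 13.5000 + 3.8000·0.2 = 14.2600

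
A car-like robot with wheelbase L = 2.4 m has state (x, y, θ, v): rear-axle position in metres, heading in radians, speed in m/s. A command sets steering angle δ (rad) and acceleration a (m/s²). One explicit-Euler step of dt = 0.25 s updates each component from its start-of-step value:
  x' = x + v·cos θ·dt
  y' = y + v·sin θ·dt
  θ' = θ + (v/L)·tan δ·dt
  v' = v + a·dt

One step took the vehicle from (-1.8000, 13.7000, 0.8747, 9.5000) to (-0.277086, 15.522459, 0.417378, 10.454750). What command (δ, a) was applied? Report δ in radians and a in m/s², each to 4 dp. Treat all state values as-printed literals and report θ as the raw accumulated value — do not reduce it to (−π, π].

a = (v'−v)/dt = (0.954750)/0.25 = 3.8190
Δθ = θ'−θ = -0.457322;  (v·dt/L) = 9.5000·0.25/2.4 = 0.989583
tan δ = Δθ·L/(v·dt) = -0.462136  →  δ = -0.4329

δ = -0.4329, a = 3.8190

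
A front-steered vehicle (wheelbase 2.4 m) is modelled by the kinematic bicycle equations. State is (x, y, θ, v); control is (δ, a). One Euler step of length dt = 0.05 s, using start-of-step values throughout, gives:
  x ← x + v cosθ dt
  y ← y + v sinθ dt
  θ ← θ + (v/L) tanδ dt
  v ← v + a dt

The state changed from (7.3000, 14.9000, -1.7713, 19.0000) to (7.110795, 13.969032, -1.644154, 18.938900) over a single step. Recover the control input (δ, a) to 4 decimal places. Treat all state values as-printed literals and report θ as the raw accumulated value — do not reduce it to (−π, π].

δ = 0.3108, a = -1.2220

a = (v'−v)/dt = (-0.061100)/0.05 = -1.2220
Δθ = θ'−θ = 0.127146;  (v·dt/L) = 19.0000·0.05/2.4 = 0.395833
tan δ = Δθ·L/(v·dt) = 0.321211  →  δ = 0.3108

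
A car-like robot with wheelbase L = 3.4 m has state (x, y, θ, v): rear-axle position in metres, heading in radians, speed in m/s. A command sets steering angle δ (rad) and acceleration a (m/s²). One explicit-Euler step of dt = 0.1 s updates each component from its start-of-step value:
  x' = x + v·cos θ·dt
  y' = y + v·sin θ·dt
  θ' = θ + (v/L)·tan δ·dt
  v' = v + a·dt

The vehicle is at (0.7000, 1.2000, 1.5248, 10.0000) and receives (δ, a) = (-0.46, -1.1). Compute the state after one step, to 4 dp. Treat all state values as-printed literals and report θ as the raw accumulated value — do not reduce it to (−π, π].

(0.7460, 2.1989, 1.3791, 9.8900)

x' = 0.7000 + 10.0000·cos(1.5248)·0.1 = 0.7460
y' = 1.2000 + 10.0000·sin(1.5248)·0.1 = 2.1989
θ' = 1.5248 + (10.0000/3.4)·tan(-0.46)·0.1 = 1.3791
v' = 10.0000 − 1.1000·0.1 = 9.8900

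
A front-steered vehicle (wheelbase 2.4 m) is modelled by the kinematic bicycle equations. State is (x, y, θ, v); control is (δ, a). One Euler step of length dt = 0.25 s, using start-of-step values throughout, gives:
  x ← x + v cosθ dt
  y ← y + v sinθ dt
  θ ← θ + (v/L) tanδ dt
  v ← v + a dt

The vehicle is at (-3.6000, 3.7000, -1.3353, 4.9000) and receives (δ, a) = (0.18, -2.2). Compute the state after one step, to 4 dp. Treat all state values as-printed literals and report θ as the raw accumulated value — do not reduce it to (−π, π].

x' = -3.6000 + 4.9000·cos(-1.3353)·0.25 = -3.3142
y' = 3.7000 + 4.9000·sin(-1.3353)·0.25 = 2.5088
θ' = -1.3353 + (4.9000/2.4)·tan(0.18)·0.25 = -1.2424
v' = 4.9000 − 2.2000·0.25 = 4.3500

(-3.3142, 2.5088, -1.2424, 4.3500)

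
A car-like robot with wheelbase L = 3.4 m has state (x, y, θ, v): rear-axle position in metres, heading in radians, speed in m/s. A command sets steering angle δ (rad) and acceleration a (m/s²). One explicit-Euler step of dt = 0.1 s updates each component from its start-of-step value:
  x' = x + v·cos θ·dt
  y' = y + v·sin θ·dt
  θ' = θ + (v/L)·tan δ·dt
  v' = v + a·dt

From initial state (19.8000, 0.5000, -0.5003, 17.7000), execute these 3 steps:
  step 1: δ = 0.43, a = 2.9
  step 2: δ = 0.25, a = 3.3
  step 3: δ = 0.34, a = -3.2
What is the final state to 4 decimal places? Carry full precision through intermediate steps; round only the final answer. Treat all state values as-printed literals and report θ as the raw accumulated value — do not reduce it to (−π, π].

(24.9083, -1.0453, 0.0642, 18.0000)

after step 1 (δ=0.43, a=2.9): (21.353066, -0.349049, -0.261547, 17.990000)
after step 2 (δ=0.25, a=3.3): (23.090884, -0.814227, -0.126441, 18.320000)
after step 3 (δ=0.34, a=-3.2): (24.908259, -1.045250, 0.064160, 18.000000)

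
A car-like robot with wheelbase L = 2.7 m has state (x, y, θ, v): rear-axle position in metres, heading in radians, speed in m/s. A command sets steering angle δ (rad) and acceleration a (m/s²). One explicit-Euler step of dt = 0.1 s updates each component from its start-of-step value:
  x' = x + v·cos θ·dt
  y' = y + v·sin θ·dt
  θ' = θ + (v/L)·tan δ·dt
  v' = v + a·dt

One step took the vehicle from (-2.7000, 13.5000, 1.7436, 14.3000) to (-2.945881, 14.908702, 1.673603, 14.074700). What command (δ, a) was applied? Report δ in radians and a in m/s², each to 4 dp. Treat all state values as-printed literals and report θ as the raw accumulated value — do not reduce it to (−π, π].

a = (v'−v)/dt = (-0.225300)/0.1 = -2.2530
Δθ = θ'−θ = -0.069997;  (v·dt/L) = 14.3000·0.1/2.7 = 0.529630
tan δ = Δθ·L/(v·dt) = -0.132162  →  δ = -0.1314

δ = -0.1314, a = -2.2530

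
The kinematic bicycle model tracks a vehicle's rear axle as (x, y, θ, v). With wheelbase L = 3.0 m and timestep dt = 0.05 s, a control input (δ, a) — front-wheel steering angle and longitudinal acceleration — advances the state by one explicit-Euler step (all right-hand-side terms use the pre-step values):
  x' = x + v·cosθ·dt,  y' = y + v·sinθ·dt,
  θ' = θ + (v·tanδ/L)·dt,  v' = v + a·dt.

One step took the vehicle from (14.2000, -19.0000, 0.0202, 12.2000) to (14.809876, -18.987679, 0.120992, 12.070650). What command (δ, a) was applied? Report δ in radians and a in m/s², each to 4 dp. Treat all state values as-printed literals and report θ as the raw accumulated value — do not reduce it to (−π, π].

a = (v'−v)/dt = (-0.129350)/0.05 = -2.5870
Δθ = θ'−θ = 0.100792;  (v·dt/L) = 12.2000·0.05/3.0 = 0.203333
tan δ = Δθ·L/(v·dt) = 0.495698  →  δ = 0.4602

δ = 0.4602, a = -2.5870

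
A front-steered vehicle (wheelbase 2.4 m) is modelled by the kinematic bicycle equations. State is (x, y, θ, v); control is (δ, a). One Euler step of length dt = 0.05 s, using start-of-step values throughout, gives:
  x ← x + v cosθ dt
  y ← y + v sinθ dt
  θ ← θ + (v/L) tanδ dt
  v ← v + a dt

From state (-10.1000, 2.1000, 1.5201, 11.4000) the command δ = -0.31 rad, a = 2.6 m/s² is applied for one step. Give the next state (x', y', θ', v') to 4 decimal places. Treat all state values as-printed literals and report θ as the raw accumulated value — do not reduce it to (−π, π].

x' = -10.1000 + 11.4000·cos(1.5201)·0.05 = -10.0711
y' = 2.1000 + 11.4000·sin(1.5201)·0.05 = 2.6693
θ' = 1.5201 + (11.4000/2.4)·tan(-0.31)·0.05 = 1.4440
v' = 11.4000 + 2.6000·0.05 = 11.5300

(-10.0711, 2.6693, 1.4440, 11.5300)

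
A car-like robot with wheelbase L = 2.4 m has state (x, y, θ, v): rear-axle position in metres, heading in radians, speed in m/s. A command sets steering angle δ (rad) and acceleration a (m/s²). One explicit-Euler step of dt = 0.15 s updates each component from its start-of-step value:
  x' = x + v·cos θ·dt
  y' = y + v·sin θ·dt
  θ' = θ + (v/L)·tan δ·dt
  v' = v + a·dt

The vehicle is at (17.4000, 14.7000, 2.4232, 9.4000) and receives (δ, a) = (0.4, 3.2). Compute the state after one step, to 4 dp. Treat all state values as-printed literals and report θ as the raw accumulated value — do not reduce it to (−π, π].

x' = 17.4000 + 9.4000·cos(2.4232)·0.15 = 16.3385
y' = 14.7000 + 9.4000·sin(2.4232)·0.15 = 15.6280
θ' = 2.4232 + (9.4000/2.4)·tan(0.4)·0.15 = 2.6716
v' = 9.4000 + 3.2000·0.15 = 9.8800

(16.3385, 15.6280, 2.6716, 9.8800)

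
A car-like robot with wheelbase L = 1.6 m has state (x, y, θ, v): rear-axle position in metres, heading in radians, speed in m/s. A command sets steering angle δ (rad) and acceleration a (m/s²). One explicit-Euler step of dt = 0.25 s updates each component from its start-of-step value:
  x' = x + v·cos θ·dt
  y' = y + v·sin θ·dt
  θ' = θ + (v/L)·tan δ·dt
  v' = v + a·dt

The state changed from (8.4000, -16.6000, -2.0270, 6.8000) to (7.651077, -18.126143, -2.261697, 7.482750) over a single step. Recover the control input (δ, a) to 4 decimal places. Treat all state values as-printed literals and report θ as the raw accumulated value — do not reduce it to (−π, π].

δ = -0.2174, a = 2.7310

a = (v'−v)/dt = (0.682750)/0.25 = 2.7310
Δθ = θ'−θ = -0.234697;  (v·dt/L) = 6.8000·0.25/1.6 = 1.062500
tan δ = Δθ·L/(v·dt) = -0.220891  →  δ = -0.2174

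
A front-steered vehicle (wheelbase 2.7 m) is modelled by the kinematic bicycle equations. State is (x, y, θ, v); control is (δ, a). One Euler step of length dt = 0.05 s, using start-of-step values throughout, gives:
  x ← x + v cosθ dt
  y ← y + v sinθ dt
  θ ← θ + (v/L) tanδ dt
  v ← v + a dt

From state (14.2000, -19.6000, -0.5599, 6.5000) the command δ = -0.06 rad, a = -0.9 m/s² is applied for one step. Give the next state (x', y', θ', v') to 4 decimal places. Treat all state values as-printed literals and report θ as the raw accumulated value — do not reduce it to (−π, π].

(14.4754, -19.7726, -0.5671, 6.4550)

x' = 14.2000 + 6.5000·cos(-0.5599)·0.05 = 14.4754
y' = -19.6000 + 6.5000·sin(-0.5599)·0.05 = -19.7726
θ' = -0.5599 + (6.5000/2.7)·tan(-0.06)·0.05 = -0.5671
v' = 6.5000 − 0.9000·0.05 = 6.4550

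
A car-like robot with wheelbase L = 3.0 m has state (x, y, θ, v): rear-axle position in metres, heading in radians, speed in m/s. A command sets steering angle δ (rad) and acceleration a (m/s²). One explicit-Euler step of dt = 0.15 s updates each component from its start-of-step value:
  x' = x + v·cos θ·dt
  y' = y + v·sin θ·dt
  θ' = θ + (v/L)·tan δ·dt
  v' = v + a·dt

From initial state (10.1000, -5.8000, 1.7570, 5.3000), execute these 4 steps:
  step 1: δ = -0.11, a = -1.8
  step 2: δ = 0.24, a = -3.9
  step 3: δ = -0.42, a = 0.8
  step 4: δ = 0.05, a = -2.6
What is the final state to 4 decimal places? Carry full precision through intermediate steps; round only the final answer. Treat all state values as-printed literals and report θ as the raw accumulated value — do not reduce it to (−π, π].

after step 1 (δ=-0.11, a=-1.8): (9.952822, -5.018742, 1.727732, 5.030000)
after step 2 (δ=0.24, a=-3.9): (9.834900, -4.273514, 1.789278, 4.445000)
after step 3 (δ=-0.42, a=0.8): (9.690383, -3.622615, 1.690027, 4.565000)
after step 4 (δ=0.05, a=-2.6): (9.608933, -2.942726, 1.701449, 4.175000)

(9.6089, -2.9427, 1.7014, 4.1750)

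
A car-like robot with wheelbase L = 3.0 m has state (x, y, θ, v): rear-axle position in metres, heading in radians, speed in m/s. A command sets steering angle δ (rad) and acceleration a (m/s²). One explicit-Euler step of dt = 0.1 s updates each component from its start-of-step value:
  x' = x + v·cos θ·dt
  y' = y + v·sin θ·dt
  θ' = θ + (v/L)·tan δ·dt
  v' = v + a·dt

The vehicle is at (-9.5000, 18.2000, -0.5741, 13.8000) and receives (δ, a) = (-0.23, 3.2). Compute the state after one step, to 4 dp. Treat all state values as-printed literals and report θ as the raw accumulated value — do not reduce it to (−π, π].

x' = -9.5000 + 13.8000·cos(-0.5741)·0.1 = -8.3412
y' = 18.2000 + 13.8000·sin(-0.5741)·0.1 = 17.4506
θ' = -0.5741 + (13.8000/3.0)·tan(-0.23)·0.1 = -0.6818
v' = 13.8000 + 3.2000·0.1 = 14.1200

(-8.3412, 17.4506, -0.6818, 14.1200)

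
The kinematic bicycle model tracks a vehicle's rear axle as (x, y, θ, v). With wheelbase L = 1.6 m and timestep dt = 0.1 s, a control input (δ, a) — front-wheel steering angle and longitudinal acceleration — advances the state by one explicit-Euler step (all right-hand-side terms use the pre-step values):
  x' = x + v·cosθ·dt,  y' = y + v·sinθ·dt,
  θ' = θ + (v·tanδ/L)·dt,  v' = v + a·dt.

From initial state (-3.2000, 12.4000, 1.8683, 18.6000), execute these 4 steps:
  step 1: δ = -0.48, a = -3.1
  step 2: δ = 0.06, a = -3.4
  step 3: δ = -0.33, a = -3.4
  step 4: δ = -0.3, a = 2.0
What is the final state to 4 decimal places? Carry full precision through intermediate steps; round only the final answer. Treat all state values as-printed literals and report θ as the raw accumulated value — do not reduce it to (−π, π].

after step 1 (δ=-0.48, a=-3.1): (-3.745230, 14.178292, 1.263090, 18.290000)
after step 2 (δ=0.06, a=-3.4): (-3.191274, 15.921386, 1.331760, 17.950000)
after step 3 (δ=-0.33, a=-3.4): (-2.766278, 17.665348, 0.947490, 17.610000)
after step 4 (δ=-0.3, a=2.0): (-1.738342, 19.095196, 0.607027, 17.810000)

(-1.7383, 19.0952, 0.6070, 17.8100)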